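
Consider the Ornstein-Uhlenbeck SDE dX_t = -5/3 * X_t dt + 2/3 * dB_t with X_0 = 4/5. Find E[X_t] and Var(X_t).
E[X_t] = 4*exp(-5*t/3)/5; Var(X_t) = 2/15 - 2*exp(-10*t/3)/15

The OU SDE dX = -theta X dt + sigma dB admits the integrating factor exp(theta t): d(exp(theta t) X_t) = sigma exp(theta t) dB_t. Integrating from 0 to t:
  X_t = x_0 * exp(-theta t) + sigma * int_0^t exp(-theta (t-s)) dB_s.
The Itô integral has mean 0 and (by the Itô isometry) variance sigma^2 * int_0^t exp(-2 theta (t - s)) ds = sigma^2 * (1 - exp(-2 theta t)) / (2 theta).
With theta = 5/3, sigma = 2/3, x_0 = 4/5:
  E[X_t] = 4/5 * exp(-5/3 t) = 4*exp(-5*t/3)/5
  Var(X_t) = (2/3)^2 * (1 - exp(-2*5/3 t)) / (2 * 5/3) = 2/15 - 2*exp(-10*t/3)/15.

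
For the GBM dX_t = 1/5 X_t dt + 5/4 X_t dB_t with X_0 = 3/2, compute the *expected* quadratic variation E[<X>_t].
E[<X>_t] = 1125*exp(157*t/80)/628 - 1125/628

<X>_t = int_0^t ((5/4) * X_s)^2 ds. Taking expectation inside the integral: E[<X>_t] = (5/4)^2 * int_0^t E[X_s^2] ds. For GBM, E[X_s^2] = x_0^2 * exp((2 mu + sigma^2) s). Integrating:
  E[<X>_t] = (5/4)^2 * (3/2)^2 * (exp((2*(1/5) + (5/4)^2) t) - 1) / (2*(1/5) + (5/4)^2)
           = (5/4)^2 * (3/2)^2 * (exp((157/80) t) - 1) / (157/80) = 1125*exp(157*t/80)/628 - 1125/628.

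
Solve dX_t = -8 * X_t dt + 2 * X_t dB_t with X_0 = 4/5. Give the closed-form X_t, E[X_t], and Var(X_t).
X_t = 4/5 * exp((-10) t + (2) B_t); E[X_t] = 4*exp(-8*t)/5; Var(X_t) = (16*exp(4*t) - 16)*exp(-16*t)/25

For GBM dX = mu X dt + sigma X dB with X_0 = x_0, apply Itô to Y = log X: dY = (mu - sigma^2/2) dt + sigma dB, so Y_t = log(x_0) + (mu - sigma^2/2) t + sigma B_t and hence X_t = x_0 * exp((mu - sigma^2/2) t + sigma B_t).
With mu = -8, sigma = 2, x_0 = 4/5, this gives:
  X_t = 4/5 * exp((-10) * t + (2) * B_t).
Since sigma*B_t ~ Normal(0, sigma^2 t), E[exp(sigma*B_t)] = exp(sigma^2 t / 2); so E[X_t] = x_0 * exp((mu - sigma^2/2) t) * exp(sigma^2 t / 2) = x_0 * exp(mu t) = 4*exp(-8*t)/5.
Var(X_t) = E[X_t^2] - (E[X_t])^2 = x_0^2 * exp(2 mu t) * (exp(sigma^2 t) - 1) = (16*exp(4*t) - 16)*exp(-16*t)/25.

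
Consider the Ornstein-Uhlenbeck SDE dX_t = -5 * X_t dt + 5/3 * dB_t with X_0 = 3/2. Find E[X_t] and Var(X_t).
E[X_t] = 3*exp(-5*t)/2; Var(X_t) = 5/18 - 5*exp(-10*t)/18

The OU SDE dX = -theta X dt + sigma dB admits the integrating factor exp(theta t): d(exp(theta t) X_t) = sigma exp(theta t) dB_t. Integrating from 0 to t:
  X_t = x_0 * exp(-theta t) + sigma * int_0^t exp(-theta (t-s)) dB_s.
The Itô integral has mean 0 and (by the Itô isometry) variance sigma^2 * int_0^t exp(-2 theta (t - s)) ds = sigma^2 * (1 - exp(-2 theta t)) / (2 theta).
With theta = 5, sigma = 5/3, x_0 = 3/2:
  E[X_t] = 3/2 * exp(-5 t) = 3*exp(-5*t)/2
  Var(X_t) = (5/3)^2 * (1 - exp(-2*5 t)) / (2 * 5) = 5/18 - 5*exp(-10*t)/18.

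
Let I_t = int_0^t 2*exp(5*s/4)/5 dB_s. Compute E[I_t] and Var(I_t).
E[I_t] = 0; Var(I_t) = 8*exp(5*t/2)/125 - 8/125

The Itô integral of a deterministic integrand f(s) has mean 0 because each increment f(s) * (B_{s+ds} - B_s) has mean 0. By the Itô isometry:
  Var( int_0^t f(s) dB_s ) = E[ (int_0^t f(s) dB_s)^2 ] = int_0^t f(s)^2 ds.
Here f(s) = 2*exp(5*s/4)/5, so f(s)^2 = 4*exp(5*s/2)/25. Integrate:
  int_0^t (4*exp(5*s/2)/25) ds = 8*exp(5*t/2)/125 - 8/125.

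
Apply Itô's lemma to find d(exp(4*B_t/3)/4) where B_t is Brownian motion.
d(exp(4*B_t/3)/4) = (2*exp(4*B_t/3)/9) dt + (exp(4*B_t/3)/3) dB_t

Itô's formula for f(B_t) gives d f(B_t) = f'(B_t) dB_t + (1/2) f''(B_t) dt. Compute derivatives of f(x) = exp(4*x/3)/4:
  f'(x)  = exp(4*x/3)/3
  f''(x) = 4*exp(4*x/3)/9
Substitute x = B_t and multiply the f'' term by 1/2:
  drift     = (1/2) * (4*exp(4*x/3)/9) evaluated at B_t = 2*exp(4*B_t/3)/9
  diffusion = (exp(4*x/3)/3) evaluated at B_t = exp(4*B_t/3)/3
Therefore d(exp(4*B_t/3)/4) = (2*exp(4*B_t/3)/9) dt + (exp(4*B_t/3)/3) dB_t.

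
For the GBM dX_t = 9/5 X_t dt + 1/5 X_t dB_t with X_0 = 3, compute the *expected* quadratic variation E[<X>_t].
E[<X>_t] = 9*exp(91*t/25)/91 - 9/91

<X>_t = int_0^t ((1/5) * X_s)^2 ds. Taking expectation inside the integral: E[<X>_t] = (1/5)^2 * int_0^t E[X_s^2] ds. For GBM, E[X_s^2] = x_0^2 * exp((2 mu + sigma^2) s). Integrating:
  E[<X>_t] = (1/5)^2 * 3^2 * (exp((2*(9/5) + (1/5)^2) t) - 1) / (2*(9/5) + (1/5)^2)
           = (1/5)^2 * 3^2 * (exp((91/25) t) - 1) / (91/25) = 9*exp(91*t/25)/91 - 9/91.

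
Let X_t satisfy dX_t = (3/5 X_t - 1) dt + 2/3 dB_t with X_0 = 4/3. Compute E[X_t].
E[X_t] = 5/3 - exp(3*t/5)/3

Taking expectations and using E[dB_t] = 0, the mean m(t) = E[X_t] satisfies the ODE m'(t) = a m(t) + b with m(0) = x_0. With a = 3/5, b = -1, x_0 = 4/3, the solution is
  m(t) = x_0 * exp(a t) + (b/a) * (exp(a t) - 1)
       = (4/3) * exp((3/5) t) + ((-1)/(3/5)) * (exp((3/5) t) - 1)
       = 5/3 - exp(3*t/5)/3.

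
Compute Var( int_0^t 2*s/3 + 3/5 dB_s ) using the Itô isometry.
Var = t*(100*t^2 + 270*t + 243)/675

The Itô integral of a deterministic integrand f(s) has mean 0 because each increment f(s) * (B_{s+ds} - B_s) has mean 0. By the Itô isometry:
  Var( int_0^t f(s) dB_s ) = E[ (int_0^t f(s) dB_s)^2 ] = int_0^t f(s)^2 ds.
Here f(s) = 2*s/3 + 3/5, so f(s)^2 = (10*s + 9)^2/225. Integrate:
  int_0^t ((10*s + 9)^2/225) ds = t*(100*t^2 + 270*t + 243)/675.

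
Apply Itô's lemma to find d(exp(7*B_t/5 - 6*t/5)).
d(exp(7*B_t/5 - 6*t/5)) = (-11*exp(7*B_t/5 - 6*t/5)/50) dt + (7*exp(7*B_t/5 - 6*t/5)/5) dB_t

Itô's formula for f(t, x): d f(t, B_t) = (f_t + (1/2) f_xx) dt + f_x dB_t. Compute partials of f(t, x) = exp(-6*t/5 + 7*x/5):
  f_t(t,x)  = -6*exp(-6*t/5 + 7*x/5)/5
  f_x(t,x)  = 7*exp(-6*t/5 + 7*x/5)/5
  f_xx(t,x) = 49*exp(-6*t/5 + 7*x/5)/25
Assemble drift = f_t + (1/2) f_xx = -11*exp(-6*t/5 + 7*x/5)/50 and diffusion = f_x = 7*exp(-6*t/5 + 7*x/5)/5. Substituting x = B_t:
  d(exp(7*B_t/5 - 6*t/5)) = (-11*exp(7*B_t/5 - 6*t/5)/50) dt + (7*exp(7*B_t/5 - 6*t/5)/5) dB_t.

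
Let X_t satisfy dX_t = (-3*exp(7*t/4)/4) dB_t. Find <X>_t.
<X>_t = 9*exp(7*t/2)/56 - 9/56

For an Itô process dX_t = a(t) dt + b(t) dB_t, the quadratic variation is <X>_t = int_0^t b(s)^2 ds (the drift term does not contribute). Here b(s) = -3*exp(7*s/4)/4, so
  b(s)^2 = 9*exp(7*s/2)/16.
Integrating from 0 to t:
  <X>_t = int_0^t (9*exp(7*s/2)/16) ds = 9*exp(7*t/2)/56 - 9/56.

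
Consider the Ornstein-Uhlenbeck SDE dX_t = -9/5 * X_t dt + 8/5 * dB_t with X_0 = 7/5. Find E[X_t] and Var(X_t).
E[X_t] = 7*exp(-9*t/5)/5; Var(X_t) = 32/45 - 32*exp(-18*t/5)/45

The OU SDE dX = -theta X dt + sigma dB admits the integrating factor exp(theta t): d(exp(theta t) X_t) = sigma exp(theta t) dB_t. Integrating from 0 to t:
  X_t = x_0 * exp(-theta t) + sigma * int_0^t exp(-theta (t-s)) dB_s.
The Itô integral has mean 0 and (by the Itô isometry) variance sigma^2 * int_0^t exp(-2 theta (t - s)) ds = sigma^2 * (1 - exp(-2 theta t)) / (2 theta).
With theta = 9/5, sigma = 8/5, x_0 = 7/5:
  E[X_t] = 7/5 * exp(-9/5 t) = 7*exp(-9*t/5)/5
  Var(X_t) = (8/5)^2 * (1 - exp(-2*9/5 t)) / (2 * 9/5) = 32/45 - 32*exp(-18*t/5)/45.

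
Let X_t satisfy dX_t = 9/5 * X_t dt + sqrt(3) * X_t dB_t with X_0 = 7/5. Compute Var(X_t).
Var(X_t) = 49*(exp(3*t) - 1)*exp(18*t/5)/25

For GBM dX = mu X dt + sigma X dB with X_0 = x_0, apply Itô to Y = log X: dY = (mu - sigma^2/2) dt + sigma dB, so Y_t = log(x_0) + (mu - sigma^2/2) t + sigma B_t and hence X_t = x_0 * exp((mu - sigma^2/2) t + sigma B_t).
With mu = 9/5, sigma = sqrt(3), x_0 = 7/5, this gives:
  X_t = 7/5 * exp((3/10) * t + (sqrt(3)) * B_t).
Since sigma*B_t ~ Normal(0, sigma^2 t), E[exp(sigma*B_t)] = exp(sigma^2 t / 2); so E[X_t] = x_0 * exp((mu - sigma^2/2) t) * exp(sigma^2 t / 2) = x_0 * exp(mu t) = 7*exp(9*t/5)/5.
Var(X_t) = E[X_t^2] - (E[X_t])^2 = x_0^2 * exp(2 mu t) * (exp(sigma^2 t) - 1) = 49*(exp(3*t) - 1)*exp(18*t/5)/25.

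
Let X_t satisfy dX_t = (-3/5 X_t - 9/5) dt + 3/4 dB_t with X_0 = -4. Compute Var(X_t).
Var(X_t) = 15/32 - 15*exp(-6*t/5)/32

The variance V(t) = Var(X_t) satisfies V'(t) = 2 a V(t) + c^2 with V(0) = 0 (drift coefficient is linear in X, diffusion is constant). With a = -3/5, c = 3/4, the solution is
  V(t) = (c^2 / (2 a)) * (exp(2 a t) - 1)
       = ((3/4)^2 / (2*(-3/5))) * (exp((-6/5) t) - 1)
       = 15/32 - 15*exp(-6*t/5)/32.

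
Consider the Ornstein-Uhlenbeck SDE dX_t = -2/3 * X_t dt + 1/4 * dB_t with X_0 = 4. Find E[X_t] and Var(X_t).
E[X_t] = 4*exp(-2*t/3); Var(X_t) = 3/64 - 3*exp(-4*t/3)/64

The OU SDE dX = -theta X dt + sigma dB admits the integrating factor exp(theta t): d(exp(theta t) X_t) = sigma exp(theta t) dB_t. Integrating from 0 to t:
  X_t = x_0 * exp(-theta t) + sigma * int_0^t exp(-theta (t-s)) dB_s.
The Itô integral has mean 0 and (by the Itô isometry) variance sigma^2 * int_0^t exp(-2 theta (t - s)) ds = sigma^2 * (1 - exp(-2 theta t)) / (2 theta).
With theta = 2/3, sigma = 1/4, x_0 = 4:
  E[X_t] = 4 * exp(-2/3 t) = 4*exp(-2*t/3)
  Var(X_t) = (1/4)^2 * (1 - exp(-2*2/3 t)) / (2 * 2/3) = 3/64 - 3*exp(-4*t/3)/64.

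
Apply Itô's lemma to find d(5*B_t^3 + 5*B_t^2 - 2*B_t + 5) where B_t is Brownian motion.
d(5*B_t^3 + 5*B_t^2 - 2*B_t + 5) = (15*B_t + 5) dt + (15*B_t^2 + 10*B_t - 2) dB_t

Itô's formula for f(B_t) gives d f(B_t) = f'(B_t) dB_t + (1/2) f''(B_t) dt. Compute derivatives of f(x) = 5*x^3 + 5*x^2 - 2*x + 5:
  f'(x)  = 15*x^2 + 10*x - 2
  f''(x) = 30*x + 10
Substitute x = B_t and multiply the f'' term by 1/2:
  drift     = (1/2) * (30*x + 10) evaluated at B_t = 15*B_t + 5
  diffusion = (15*x^2 + 10*x - 2) evaluated at B_t = 15*B_t^2 + 10*B_t - 2
Therefore d(5*B_t^3 + 5*B_t^2 - 2*B_t + 5) = (15*B_t + 5) dt + (15*B_t^2 + 10*B_t - 2) dB_t.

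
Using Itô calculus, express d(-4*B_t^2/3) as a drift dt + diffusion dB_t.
d(-4*B_t^2/3) = (-4/3) dt + (-8*B_t/3) dB_t

Itô's formula for f(B_t) gives d f(B_t) = f'(B_t) dB_t + (1/2) f''(B_t) dt. Compute derivatives of f(x) = -4*x^2/3:
  f'(x)  = -8*x/3
  f''(x) = -8/3
Substitute x = B_t and multiply the f'' term by 1/2:
  drift     = (1/2) * (-8/3) evaluated at B_t = -4/3
  diffusion = (-8*x/3) evaluated at B_t = -8*B_t/3
Therefore d(-4*B_t^2/3) = (-4/3) dt + (-8*B_t/3) dB_t.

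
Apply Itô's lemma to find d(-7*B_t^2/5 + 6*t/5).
d(-7*B_t^2/5 + 6*t/5) = (-1/5) dt + (-14*B_t/5) dB_t

Itô's formula for f(t, x): d f(t, B_t) = (f_t + (1/2) f_xx) dt + f_x dB_t. Compute partials of f(t, x) = 6*t/5 - 7*x^2/5:
  f_t(t,x)  = 6/5
  f_x(t,x)  = -14*x/5
  f_xx(t,x) = -14/5
Assemble drift = f_t + (1/2) f_xx = -1/5 and diffusion = f_x = -14*x/5. Substituting x = B_t:
  d(-7*B_t^2/5 + 6*t/5) = (-1/5) dt + (-14*B_t/5) dB_t.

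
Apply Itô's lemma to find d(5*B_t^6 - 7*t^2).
d(5*B_t^6 - 7*t^2) = (75*B_t^4 - 14*t) dt + (30*B_t^5) dB_t

Itô's formula for f(t, x): d f(t, B_t) = (f_t + (1/2) f_xx) dt + f_x dB_t. Compute partials of f(t, x) = -7*t^2 + 5*x^6:
  f_t(t,x)  = -14*t
  f_x(t,x)  = 30*x^5
  f_xx(t,x) = 150*x^4
Assemble drift = f_t + (1/2) f_xx = -14*t + 75*x^4 and diffusion = f_x = 30*x^5. Substituting x = B_t:
  d(5*B_t^6 - 7*t^2) = (75*B_t^4 - 14*t) dt + (30*B_t^5) dB_t.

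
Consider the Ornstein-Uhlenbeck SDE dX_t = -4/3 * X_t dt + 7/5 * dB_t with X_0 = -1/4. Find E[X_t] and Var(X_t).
E[X_t] = -exp(-4*t/3)/4; Var(X_t) = 147/200 - 147*exp(-8*t/3)/200

The OU SDE dX = -theta X dt + sigma dB admits the integrating factor exp(theta t): d(exp(theta t) X_t) = sigma exp(theta t) dB_t. Integrating from 0 to t:
  X_t = x_0 * exp(-theta t) + sigma * int_0^t exp(-theta (t-s)) dB_s.
The Itô integral has mean 0 and (by the Itô isometry) variance sigma^2 * int_0^t exp(-2 theta (t - s)) ds = sigma^2 * (1 - exp(-2 theta t)) / (2 theta).
With theta = 4/3, sigma = 7/5, x_0 = -1/4:
  E[X_t] = -1/4 * exp(-4/3 t) = -exp(-4*t/3)/4
  Var(X_t) = (7/5)^2 * (1 - exp(-2*4/3 t)) / (2 * 4/3) = 147/200 - 147*exp(-8*t/3)/200.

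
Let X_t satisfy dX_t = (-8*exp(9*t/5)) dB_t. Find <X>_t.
<X>_t = 160*exp(18*t/5)/9 - 160/9

For an Itô process dX_t = a(t) dt + b(t) dB_t, the quadratic variation is <X>_t = int_0^t b(s)^2 ds (the drift term does not contribute). Here b(s) = -8*exp(9*s/5), so
  b(s)^2 = 64*exp(18*s/5).
Integrating from 0 to t:
  <X>_t = int_0^t (64*exp(18*s/5)) ds = 160*exp(18*t/5)/9 - 160/9.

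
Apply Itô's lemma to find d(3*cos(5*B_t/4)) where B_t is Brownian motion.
d(3*cos(5*B_t/4)) = (-75*cos(5*B_t/4)/32) dt + (-15*sin(5*B_t/4)/4) dB_t

Itô's formula for f(B_t) gives d f(B_t) = f'(B_t) dB_t + (1/2) f''(B_t) dt. Compute derivatives of f(x) = 3*cos(5*x/4):
  f'(x)  = -15*sin(5*x/4)/4
  f''(x) = -75*cos(5*x/4)/16
Substitute x = B_t and multiply the f'' term by 1/2:
  drift     = (1/2) * (-75*cos(5*x/4)/16) evaluated at B_t = -75*cos(5*B_t/4)/32
  diffusion = (-15*sin(5*x/4)/4) evaluated at B_t = -15*sin(5*B_t/4)/4
Therefore d(3*cos(5*B_t/4)) = (-75*cos(5*B_t/4)/32) dt + (-15*sin(5*B_t/4)/4) dB_t.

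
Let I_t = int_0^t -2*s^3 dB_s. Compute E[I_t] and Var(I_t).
E[I_t] = 0; Var(I_t) = 4*t^7/7

The Itô integral of a deterministic integrand f(s) has mean 0 because each increment f(s) * (B_{s+ds} - B_s) has mean 0. By the Itô isometry:
  Var( int_0^t f(s) dB_s ) = E[ (int_0^t f(s) dB_s)^2 ] = int_0^t f(s)^2 ds.
Here f(s) = -2*s^3, so f(s)^2 = 4*s^6. Integrate:
  int_0^t (4*s^6) ds = 4*t^7/7.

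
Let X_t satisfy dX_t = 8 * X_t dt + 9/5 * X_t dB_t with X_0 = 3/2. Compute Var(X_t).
Var(X_t) = 9*(exp(81*t/25) - 1)*exp(16*t)/4

For GBM dX = mu X dt + sigma X dB with X_0 = x_0, apply Itô to Y = log X: dY = (mu - sigma^2/2) dt + sigma dB, so Y_t = log(x_0) + (mu - sigma^2/2) t + sigma B_t and hence X_t = x_0 * exp((mu - sigma^2/2) t + sigma B_t).
With mu = 8, sigma = 9/5, x_0 = 3/2, this gives:
  X_t = 3/2 * exp((319/50) * t + (9/5) * B_t).
Since sigma*B_t ~ Normal(0, sigma^2 t), E[exp(sigma*B_t)] = exp(sigma^2 t / 2); so E[X_t] = x_0 * exp((mu - sigma^2/2) t) * exp(sigma^2 t / 2) = x_0 * exp(mu t) = 3*exp(8*t)/2.
Var(X_t) = E[X_t^2] - (E[X_t])^2 = x_0^2 * exp(2 mu t) * (exp(sigma^2 t) - 1) = 9*(exp(81*t/25) - 1)*exp(16*t)/4.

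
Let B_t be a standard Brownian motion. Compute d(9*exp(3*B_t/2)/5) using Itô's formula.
d(9*exp(3*B_t/2)/5) = (81*exp(3*B_t/2)/40) dt + (27*exp(3*B_t/2)/10) dB_t

Itô's formula for f(B_t) gives d f(B_t) = f'(B_t) dB_t + (1/2) f''(B_t) dt. Compute derivatives of f(x) = 9*exp(3*x/2)/5:
  f'(x)  = 27*exp(3*x/2)/10
  f''(x) = 81*exp(3*x/2)/20
Substitute x = B_t and multiply the f'' term by 1/2:
  drift     = (1/2) * (81*exp(3*x/2)/20) evaluated at B_t = 81*exp(3*B_t/2)/40
  diffusion = (27*exp(3*x/2)/10) evaluated at B_t = 27*exp(3*B_t/2)/10
Therefore d(9*exp(3*B_t/2)/5) = (81*exp(3*B_t/2)/40) dt + (27*exp(3*B_t/2)/10) dB_t.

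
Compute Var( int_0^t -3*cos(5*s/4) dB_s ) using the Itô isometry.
Var = 9*t/2 + 9*sin(5*t/2)/5

The Itô integral of a deterministic integrand f(s) has mean 0 because each increment f(s) * (B_{s+ds} - B_s) has mean 0. By the Itô isometry:
  Var( int_0^t f(s) dB_s ) = E[ (int_0^t f(s) dB_s)^2 ] = int_0^t f(s)^2 ds.
Here f(s) = -3*cos(5*s/4), so f(s)^2 = 9*cos(5*s/4)^2. Integrate:
  int_0^t (9*cos(5*s/4)^2) ds = 9*t/2 + 9*sin(5*t/2)/5.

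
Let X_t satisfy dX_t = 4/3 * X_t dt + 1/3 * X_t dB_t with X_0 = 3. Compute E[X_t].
E[X_t] = 3*exp(4*t/3)

For GBM dX = mu X dt + sigma X dB with X_0 = x_0, apply Itô to Y = log X: dY = (mu - sigma^2/2) dt + sigma dB, so Y_t = log(x_0) + (mu - sigma^2/2) t + sigma B_t and hence X_t = x_0 * exp((mu - sigma^2/2) t + sigma B_t).
With mu = 4/3, sigma = 1/3, x_0 = 3, this gives:
  X_t = 3 * exp((23/18) * t + (1/3) * B_t).
Since sigma*B_t ~ Normal(0, sigma^2 t), E[exp(sigma*B_t)] = exp(sigma^2 t / 2); so E[X_t] = x_0 * exp((mu - sigma^2/2) t) * exp(sigma^2 t / 2) = x_0 * exp(mu t) = 3*exp(4*t/3).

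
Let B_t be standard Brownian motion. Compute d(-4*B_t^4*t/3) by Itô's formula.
d(-4*B_t^4*t/3) = (4*B_t^2*(-B_t^2 - 6*t)/3) dt + (-16*B_t^3*t/3) dB_t

Itô's formula for f(t, x): d f(t, B_t) = (f_t + (1/2) f_xx) dt + f_x dB_t. Compute partials of f(t, x) = -4*t*x^4/3:
  f_t(t,x)  = -4*x^4/3
  f_x(t,x)  = -16*t*x^3/3
  f_xx(t,x) = -16*t*x^2
Assemble drift = f_t + (1/2) f_xx = 4*x^2*(-6*t - x^2)/3 and diffusion = f_x = -16*t*x^3/3. Substituting x = B_t:
  d(-4*B_t^4*t/3) = (4*B_t^2*(-B_t^2 - 6*t)/3) dt + (-16*B_t^3*t/3) dB_t.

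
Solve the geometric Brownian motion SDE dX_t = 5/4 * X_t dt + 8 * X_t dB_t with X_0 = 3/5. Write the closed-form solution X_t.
X_t = 3/5 * exp((-123/4) * t + (8) * B_t)

For GBM dX = mu X dt + sigma X dB with X_0 = x_0, apply Itô to Y = log X: dY = (mu - sigma^2/2) dt + sigma dB, so Y_t = log(x_0) + (mu - sigma^2/2) t + sigma B_t and hence X_t = x_0 * exp((mu - sigma^2/2) t + sigma B_t).
With mu = 5/4, sigma = 8, x_0 = 3/5, this gives:
  X_t = 3/5 * exp((-123/4) * t + (8) * B_t).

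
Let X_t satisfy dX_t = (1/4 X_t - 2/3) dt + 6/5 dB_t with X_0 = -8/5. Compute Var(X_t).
Var(X_t) = 72*exp(t/2)/25 - 72/25

The variance V(t) = Var(X_t) satisfies V'(t) = 2 a V(t) + c^2 with V(0) = 0 (drift coefficient is linear in X, diffusion is constant). With a = 1/4, c = 6/5, the solution is
  V(t) = (c^2 / (2 a)) * (exp(2 a t) - 1)
       = ((6/5)^2 / (2*(1/4))) * (exp((1/2) t) - 1)
       = 72*exp(t/2)/25 - 72/25.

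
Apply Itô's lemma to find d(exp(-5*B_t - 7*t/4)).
d(exp(-5*B_t - 7*t/4)) = (43*exp(-5*B_t - 7*t/4)/4) dt + (-5*exp(-5*B_t - 7*t/4)) dB_t

Itô's formula for f(t, x): d f(t, B_t) = (f_t + (1/2) f_xx) dt + f_x dB_t. Compute partials of f(t, x) = exp(-7*t/4 - 5*x):
  f_t(t,x)  = -7*exp(-7*t/4 - 5*x)/4
  f_x(t,x)  = -5*exp(-7*t/4 - 5*x)
  f_xx(t,x) = 25*exp(-7*t/4 - 5*x)
Assemble drift = f_t + (1/2) f_xx = 43*exp(-7*t/4 - 5*x)/4 and diffusion = f_x = -5*exp(-7*t/4 - 5*x). Substituting x = B_t:
  d(exp(-5*B_t - 7*t/4)) = (43*exp(-5*B_t - 7*t/4)/4) dt + (-5*exp(-5*B_t - 7*t/4)) dB_t.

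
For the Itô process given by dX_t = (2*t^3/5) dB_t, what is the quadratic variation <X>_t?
<X>_t = 4*t^7/175

For an Itô process dX_t = a(t) dt + b(t) dB_t, the quadratic variation is <X>_t = int_0^t b(s)^2 ds (the drift term does not contribute). Here b(s) = 2*s^3/5, so
  b(s)^2 = 4*s^6/25.
Integrating from 0 to t:
  <X>_t = int_0^t (4*s^6/25) ds = 4*t^7/175.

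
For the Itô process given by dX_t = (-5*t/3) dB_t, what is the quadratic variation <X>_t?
<X>_t = 25*t^3/27

For an Itô process dX_t = a(t) dt + b(t) dB_t, the quadratic variation is <X>_t = int_0^t b(s)^2 ds (the drift term does not contribute). Here b(s) = -5*s/3, so
  b(s)^2 = 25*s^2/9.
Integrating from 0 to t:
  <X>_t = int_0^t (25*s^2/9) ds = 25*t^3/27.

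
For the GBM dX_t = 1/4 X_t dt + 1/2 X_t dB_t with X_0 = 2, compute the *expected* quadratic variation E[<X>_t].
E[<X>_t] = 4*exp(3*t/4)/3 - 4/3

<X>_t = int_0^t ((1/2) * X_s)^2 ds. Taking expectation inside the integral: E[<X>_t] = (1/2)^2 * int_0^t E[X_s^2] ds. For GBM, E[X_s^2] = x_0^2 * exp((2 mu + sigma^2) s). Integrating:
  E[<X>_t] = (1/2)^2 * 2^2 * (exp((2*(1/4) + (1/2)^2) t) - 1) / (2*(1/4) + (1/2)^2)
           = (1/2)^2 * 2^2 * (exp((3/4) t) - 1) / (3/4) = 4*exp(3*t/4)/3 - 4/3.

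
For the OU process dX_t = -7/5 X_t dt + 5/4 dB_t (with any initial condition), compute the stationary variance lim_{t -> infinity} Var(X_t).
lim Var(X_t) = 125/224

The OU SDE dX = -theta X dt + sigma dB admits the integrating factor exp(theta t): d(exp(theta t) X_t) = sigma exp(theta t) dB_t. Integrating from 0 to t gives X_t = x_0 * exp(-theta t) + sigma * int_0^t exp(-theta (t-s)) dB_s for any initial x_0. The Itô integral has variance (by the Itô isometry) sigma^2 * int_0^t exp(-2 theta (t - s)) ds = sigma^2 * (1 - exp(-2 theta t)) / (2 theta), independent of x_0.
With theta = 7/5, sigma = 5/4:
  Var(X_t) = (5/4)^2 * (1 - exp(-2*7/5 t)) / (2 * 7/5) = 125/224 - 125*exp(-14*t/5)/224.
As t -> infinity, exp(-2*7/5 t) -> 0, so the stationary variance is sigma^2 / (2 theta) = 125/224.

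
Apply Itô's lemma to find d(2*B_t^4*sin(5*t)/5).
d(2*B_t^4*sin(5*t)/5) = (2*B_t^2*(B_t^2*cos(5*t) + 6*sin(5*t)/5)) dt + (8*B_t^3*sin(5*t)/5) dB_t

Itô's formula for f(t, x): d f(t, B_t) = (f_t + (1/2) f_xx) dt + f_x dB_t. Compute partials of f(t, x) = 2*x^4*sin(5*t)/5:
  f_t(t,x)  = 2*x^4*cos(5*t)
  f_x(t,x)  = 8*x^3*sin(5*t)/5
  f_xx(t,x) = 24*x^2*sin(5*t)/5
Assemble drift = f_t + (1/2) f_xx = 2*x^2*(x^2*cos(5*t) + 6*sin(5*t)/5) and diffusion = f_x = 8*x^3*sin(5*t)/5. Substituting x = B_t:
  d(2*B_t^4*sin(5*t)/5) = (2*B_t^2*(B_t^2*cos(5*t) + 6*sin(5*t)/5)) dt + (8*B_t^3*sin(5*t)/5) dB_t.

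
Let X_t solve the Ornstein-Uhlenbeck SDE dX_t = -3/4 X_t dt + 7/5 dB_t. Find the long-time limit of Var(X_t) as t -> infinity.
lim Var(X_t) = 98/75

The OU SDE dX = -theta X dt + sigma dB admits the integrating factor exp(theta t): d(exp(theta t) X_t) = sigma exp(theta t) dB_t. Integrating from 0 to t gives X_t = x_0 * exp(-theta t) + sigma * int_0^t exp(-theta (t-s)) dB_s for any initial x_0. The Itô integral has variance (by the Itô isometry) sigma^2 * int_0^t exp(-2 theta (t - s)) ds = sigma^2 * (1 - exp(-2 theta t)) / (2 theta), independent of x_0.
With theta = 3/4, sigma = 7/5:
  Var(X_t) = (7/5)^2 * (1 - exp(-2*3/4 t)) / (2 * 3/4) = 98/75 - 98*exp(-3*t/2)/75.
As t -> infinity, exp(-2*3/4 t) -> 0, so the stationary variance is sigma^2 / (2 theta) = 98/75.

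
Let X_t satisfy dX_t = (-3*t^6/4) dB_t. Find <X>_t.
<X>_t = 9*t^13/208

For an Itô process dX_t = a(t) dt + b(t) dB_t, the quadratic variation is <X>_t = int_0^t b(s)^2 ds (the drift term does not contribute). Here b(s) = -3*s^6/4, so
  b(s)^2 = 9*s^12/16.
Integrating from 0 to t:
  <X>_t = int_0^t (9*s^12/16) ds = 9*t^13/208.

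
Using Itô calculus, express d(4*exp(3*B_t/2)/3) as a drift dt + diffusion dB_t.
d(4*exp(3*B_t/2)/3) = (3*exp(3*B_t/2)/2) dt + (2*exp(3*B_t/2)) dB_t

Itô's formula for f(B_t) gives d f(B_t) = f'(B_t) dB_t + (1/2) f''(B_t) dt. Compute derivatives of f(x) = 4*exp(3*x/2)/3:
  f'(x)  = 2*exp(3*x/2)
  f''(x) = 3*exp(3*x/2)
Substitute x = B_t and multiply the f'' term by 1/2:
  drift     = (1/2) * (3*exp(3*x/2)) evaluated at B_t = 3*exp(3*B_t/2)/2
  diffusion = (2*exp(3*x/2)) evaluated at B_t = 2*exp(3*B_t/2)
Therefore d(4*exp(3*B_t/2)/3) = (3*exp(3*B_t/2)/2) dt + (2*exp(3*B_t/2)) dB_t.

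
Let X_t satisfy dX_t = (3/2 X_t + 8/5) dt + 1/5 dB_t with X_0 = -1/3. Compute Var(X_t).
Var(X_t) = exp(3*t)/75 - 1/75

The variance V(t) = Var(X_t) satisfies V'(t) = 2 a V(t) + c^2 with V(0) = 0 (drift coefficient is linear in X, diffusion is constant). With a = 3/2, c = 1/5, the solution is
  V(t) = (c^2 / (2 a)) * (exp(2 a t) - 1)
       = ((1/5)^2 / (2*(3/2))) * (exp(3 t) - 1)
       = exp(3*t)/75 - 1/75.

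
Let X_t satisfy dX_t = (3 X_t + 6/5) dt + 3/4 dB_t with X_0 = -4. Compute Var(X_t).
Var(X_t) = 3*exp(6*t)/32 - 3/32

The variance V(t) = Var(X_t) satisfies V'(t) = 2 a V(t) + c^2 with V(0) = 0 (drift coefficient is linear in X, diffusion is constant). With a = 3, c = 3/4, the solution is
  V(t) = (c^2 / (2 a)) * (exp(2 a t) - 1)
       = ((3/4)^2 / (2*3)) * (exp(6 t) - 1)
       = 3*exp(6*t)/32 - 3/32.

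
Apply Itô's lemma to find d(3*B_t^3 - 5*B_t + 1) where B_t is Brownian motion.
d(3*B_t^3 - 5*B_t + 1) = (9*B_t) dt + (9*B_t^2 - 5) dB_t

Itô's formula for f(B_t) gives d f(B_t) = f'(B_t) dB_t + (1/2) f''(B_t) dt. Compute derivatives of f(x) = 3*x^3 - 5*x + 1:
  f'(x)  = 9*x^2 - 5
  f''(x) = 18*x
Substitute x = B_t and multiply the f'' term by 1/2:
  drift     = (1/2) * (18*x) evaluated at B_t = 9*B_t
  diffusion = (9*x^2 - 5) evaluated at B_t = 9*B_t^2 - 5
Therefore d(3*B_t^3 - 5*B_t + 1) = (9*B_t) dt + (9*B_t^2 - 5) dB_t.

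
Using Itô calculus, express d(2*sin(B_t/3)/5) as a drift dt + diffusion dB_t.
d(2*sin(B_t/3)/5) = (-sin(B_t/3)/45) dt + (2*cos(B_t/3)/15) dB_t

Itô's formula for f(B_t) gives d f(B_t) = f'(B_t) dB_t + (1/2) f''(B_t) dt. Compute derivatives of f(x) = 2*sin(x/3)/5:
  f'(x)  = 2*cos(x/3)/15
  f''(x) = -2*sin(x/3)/45
Substitute x = B_t and multiply the f'' term by 1/2:
  drift     = (1/2) * (-2*sin(x/3)/45) evaluated at B_t = -sin(B_t/3)/45
  diffusion = (2*cos(x/3)/15) evaluated at B_t = 2*cos(B_t/3)/15
Therefore d(2*sin(B_t/3)/5) = (-sin(B_t/3)/45) dt + (2*cos(B_t/3)/15) dB_t.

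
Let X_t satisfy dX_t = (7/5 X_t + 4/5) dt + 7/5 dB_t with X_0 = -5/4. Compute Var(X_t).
Var(X_t) = 7*exp(14*t/5)/10 - 7/10

The variance V(t) = Var(X_t) satisfies V'(t) = 2 a V(t) + c^2 with V(0) = 0 (drift coefficient is linear in X, diffusion is constant). With a = 7/5, c = 7/5, the solution is
  V(t) = (c^2 / (2 a)) * (exp(2 a t) - 1)
       = ((7/5)^2 / (2*(7/5))) * (exp((14/5) t) - 1)
       = 7*exp(14*t/5)/10 - 7/10.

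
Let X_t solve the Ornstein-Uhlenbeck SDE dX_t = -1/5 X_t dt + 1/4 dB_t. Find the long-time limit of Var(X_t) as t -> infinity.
lim Var(X_t) = 5/32

The OU SDE dX = -theta X dt + sigma dB admits the integrating factor exp(theta t): d(exp(theta t) X_t) = sigma exp(theta t) dB_t. Integrating from 0 to t gives X_t = x_0 * exp(-theta t) + sigma * int_0^t exp(-theta (t-s)) dB_s for any initial x_0. The Itô integral has variance (by the Itô isometry) sigma^2 * int_0^t exp(-2 theta (t - s)) ds = sigma^2 * (1 - exp(-2 theta t)) / (2 theta), independent of x_0.
With theta = 1/5, sigma = 1/4:
  Var(X_t) = (1/4)^2 * (1 - exp(-2*1/5 t)) / (2 * 1/5) = 5/32 - 5*exp(-2*t/5)/32.
As t -> infinity, exp(-2*1/5 t) -> 0, so the stationary variance is sigma^2 / (2 theta) = 5/32.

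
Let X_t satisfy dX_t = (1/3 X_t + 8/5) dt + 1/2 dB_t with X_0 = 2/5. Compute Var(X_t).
Var(X_t) = 3*exp(2*t/3)/8 - 3/8

The variance V(t) = Var(X_t) satisfies V'(t) = 2 a V(t) + c^2 with V(0) = 0 (drift coefficient is linear in X, diffusion is constant). With a = 1/3, c = 1/2, the solution is
  V(t) = (c^2 / (2 a)) * (exp(2 a t) - 1)
       = ((1/2)^2 / (2*(1/3))) * (exp((2/3) t) - 1)
       = 3*exp(2*t/3)/8 - 3/8.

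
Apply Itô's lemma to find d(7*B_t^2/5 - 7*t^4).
d(7*B_t^2/5 - 7*t^4) = (7/5 - 28*t^3) dt + (14*B_t/5) dB_t

Itô's formula for f(t, x): d f(t, B_t) = (f_t + (1/2) f_xx) dt + f_x dB_t. Compute partials of f(t, x) = -7*t^4 + 7*x^2/5:
  f_t(t,x)  = -28*t^3
  f_x(t,x)  = 14*x/5
  f_xx(t,x) = 14/5
Assemble drift = f_t + (1/2) f_xx = 7/5 - 28*t^3 and diffusion = f_x = 14*x/5. Substituting x = B_t:
  d(7*B_t^2/5 - 7*t^4) = (7/5 - 28*t^3) dt + (14*B_t/5) dB_t.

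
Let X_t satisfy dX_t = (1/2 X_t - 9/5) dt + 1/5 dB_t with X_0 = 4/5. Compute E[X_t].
E[X_t] = 18/5 - 14*exp(t/2)/5

Taking expectations and using E[dB_t] = 0, the mean m(t) = E[X_t] satisfies the ODE m'(t) = a m(t) + b with m(0) = x_0. With a = 1/2, b = -9/5, x_0 = 4/5, the solution is
  m(t) = x_0 * exp(a t) + (b/a) * (exp(a t) - 1)
       = (4/5) * exp((1/2) t) + ((-9/5)/(1/2)) * (exp((1/2) t) - 1)
       = 18/5 - 14*exp(t/2)/5.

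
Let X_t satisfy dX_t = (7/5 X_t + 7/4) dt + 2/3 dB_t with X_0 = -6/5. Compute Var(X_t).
Var(X_t) = 10*exp(14*t/5)/63 - 10/63

The variance V(t) = Var(X_t) satisfies V'(t) = 2 a V(t) + c^2 with V(0) = 0 (drift coefficient is linear in X, diffusion is constant). With a = 7/5, c = 2/3, the solution is
  V(t) = (c^2 / (2 a)) * (exp(2 a t) - 1)
       = ((2/3)^2 / (2*(7/5))) * (exp((14/5) t) - 1)
       = 10*exp(14*t/5)/63 - 10/63.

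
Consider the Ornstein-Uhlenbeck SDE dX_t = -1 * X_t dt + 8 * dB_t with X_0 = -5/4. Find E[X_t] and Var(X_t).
E[X_t] = -5*exp(-t)/4; Var(X_t) = 32 - 32*exp(-2*t)

The OU SDE dX = -theta X dt + sigma dB admits the integrating factor exp(theta t): d(exp(theta t) X_t) = sigma exp(theta t) dB_t. Integrating from 0 to t:
  X_t = x_0 * exp(-theta t) + sigma * int_0^t exp(-theta (t-s)) dB_s.
The Itô integral has mean 0 and (by the Itô isometry) variance sigma^2 * int_0^t exp(-2 theta (t - s)) ds = sigma^2 * (1 - exp(-2 theta t)) / (2 theta).
With theta = 1, sigma = 8, x_0 = -5/4:
  E[X_t] = -5/4 * exp(-1 t) = -5*exp(-t)/4
  Var(X_t) = (8)^2 * (1 - exp(-2*1 t)) / (2 * 1) = 32 - 32*exp(-2*t).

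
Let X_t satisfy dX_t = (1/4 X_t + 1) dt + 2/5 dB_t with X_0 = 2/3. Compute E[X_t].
E[X_t] = 14*exp(t/4)/3 - 4

Taking expectations and using E[dB_t] = 0, the mean m(t) = E[X_t] satisfies the ODE m'(t) = a m(t) + b with m(0) = x_0. With a = 1/4, b = 1, x_0 = 2/3, the solution is
  m(t) = x_0 * exp(a t) + (b/a) * (exp(a t) - 1)
       = (2/3) * exp((1/4) t) + (1/(1/4)) * (exp((1/4) t) - 1)
       = 14*exp(t/4)/3 - 4.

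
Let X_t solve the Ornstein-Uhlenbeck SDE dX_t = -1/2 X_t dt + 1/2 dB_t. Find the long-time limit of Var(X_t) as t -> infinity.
lim Var(X_t) = 1/4

The OU SDE dX = -theta X dt + sigma dB admits the integrating factor exp(theta t): d(exp(theta t) X_t) = sigma exp(theta t) dB_t. Integrating from 0 to t gives X_t = x_0 * exp(-theta t) + sigma * int_0^t exp(-theta (t-s)) dB_s for any initial x_0. The Itô integral has variance (by the Itô isometry) sigma^2 * int_0^t exp(-2 theta (t - s)) ds = sigma^2 * (1 - exp(-2 theta t)) / (2 theta), independent of x_0.
With theta = 1/2, sigma = 1/2:
  Var(X_t) = (1/2)^2 * (1 - exp(-2*1/2 t)) / (2 * 1/2) = (exp(t) - 1)*exp(-t)/4.
As t -> infinity, exp(-2*1/2 t) -> 0, so the stationary variance is sigma^2 / (2 theta) = 1/4.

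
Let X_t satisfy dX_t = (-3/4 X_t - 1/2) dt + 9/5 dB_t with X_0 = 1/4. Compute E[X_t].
E[X_t] = -2/3 + 11*exp(-3*t/4)/12

Taking expectations and using E[dB_t] = 0, the mean m(t) = E[X_t] satisfies the ODE m'(t) = a m(t) + b with m(0) = x_0. With a = -3/4, b = -1/2, x_0 = 1/4, the solution is
  m(t) = x_0 * exp(a t) + (b/a) * (exp(a t) - 1)
       = (1/4) * exp((-3/4) t) + ((-1/2)/(-3/4)) * (exp((-3/4) t) - 1)
       = -2/3 + 11*exp(-3*t/4)/12.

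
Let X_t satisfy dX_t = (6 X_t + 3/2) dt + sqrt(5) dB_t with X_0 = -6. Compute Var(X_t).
Var(X_t) = 5*exp(12*t)/12 - 5/12

The variance V(t) = Var(X_t) satisfies V'(t) = 2 a V(t) + c^2 with V(0) = 0 (drift coefficient is linear in X, diffusion is constant). With a = 6, c = sqrt(5), the solution is
  V(t) = (c^2 / (2 a)) * (exp(2 a t) - 1)
       = (sqrt(5)^2 / (2*6)) * (exp(12 t) - 1)
       = 5*exp(12*t)/12 - 5/12.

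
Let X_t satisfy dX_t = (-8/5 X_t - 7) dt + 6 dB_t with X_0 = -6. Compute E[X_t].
E[X_t] = -35/8 - 13*exp(-8*t/5)/8

Taking expectations and using E[dB_t] = 0, the mean m(t) = E[X_t] satisfies the ODE m'(t) = a m(t) + b with m(0) = x_0. With a = -8/5, b = -7, x_0 = -6, the solution is
  m(t) = x_0 * exp(a t) + (b/a) * (exp(a t) - 1)
       = (-6) * exp((-8/5) t) + ((-7)/(-8/5)) * (exp((-8/5) t) - 1)
       = -35/8 - 13*exp(-8*t/5)/8.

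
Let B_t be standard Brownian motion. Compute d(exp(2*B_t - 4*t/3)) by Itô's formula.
d(exp(2*B_t - 4*t/3)) = (2*exp(2*B_t - 4*t/3)/3) dt + (2*exp(2*B_t - 4*t/3)) dB_t

Itô's formula for f(t, x): d f(t, B_t) = (f_t + (1/2) f_xx) dt + f_x dB_t. Compute partials of f(t, x) = exp(-4*t/3 + 2*x):
  f_t(t,x)  = -4*exp(-4*t/3 + 2*x)/3
  f_x(t,x)  = 2*exp(-4*t/3 + 2*x)
  f_xx(t,x) = 4*exp(-4*t/3 + 2*x)
Assemble drift = f_t + (1/2) f_xx = 2*exp(-4*t/3 + 2*x)/3 and diffusion = f_x = 2*exp(-4*t/3 + 2*x). Substituting x = B_t:
  d(exp(2*B_t - 4*t/3)) = (2*exp(2*B_t - 4*t/3)/3) dt + (2*exp(2*B_t - 4*t/3)) dB_t.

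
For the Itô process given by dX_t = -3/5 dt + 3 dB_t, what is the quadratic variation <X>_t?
<X>_t = 9*t

For an Itô process dX_t = a(t) dt + b(t) dB_t, the quadratic variation is <X>_t = int_0^t b(s)^2 ds (the drift term does not contribute). Here b(s) = 3, so
  b(s)^2 = 9.
Integrating from 0 to t:
  <X>_t = int_0^t (9) ds = 9*t.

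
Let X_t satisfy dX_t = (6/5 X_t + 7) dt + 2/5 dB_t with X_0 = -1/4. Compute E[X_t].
E[X_t] = 67*exp(6*t/5)/12 - 35/6

Taking expectations and using E[dB_t] = 0, the mean m(t) = E[X_t] satisfies the ODE m'(t) = a m(t) + b with m(0) = x_0. With a = 6/5, b = 7, x_0 = -1/4, the solution is
  m(t) = x_0 * exp(a t) + (b/a) * (exp(a t) - 1)
       = (-1/4) * exp((6/5) t) + (7/(6/5)) * (exp((6/5) t) - 1)
       = 67*exp(6*t/5)/12 - 35/6.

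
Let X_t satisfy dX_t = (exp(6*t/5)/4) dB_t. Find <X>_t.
<X>_t = 5*exp(12*t/5)/192 - 5/192

For an Itô process dX_t = a(t) dt + b(t) dB_t, the quadratic variation is <X>_t = int_0^t b(s)^2 ds (the drift term does not contribute). Here b(s) = exp(6*s/5)/4, so
  b(s)^2 = exp(12*s/5)/16.
Integrating from 0 to t:
  <X>_t = int_0^t (exp(12*s/5)/16) ds = 5*exp(12*t/5)/192 - 5/192.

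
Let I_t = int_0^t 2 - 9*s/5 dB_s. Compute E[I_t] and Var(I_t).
E[I_t] = 0; Var(I_t) = t*(27*t^2 - 90*t + 100)/25

The Itô integral of a deterministic integrand f(s) has mean 0 because each increment f(s) * (B_{s+ds} - B_s) has mean 0. By the Itô isometry:
  Var( int_0^t f(s) dB_s ) = E[ (int_0^t f(s) dB_s)^2 ] = int_0^t f(s)^2 ds.
Here f(s) = 2 - 9*s/5, so f(s)^2 = (9*s - 10)^2/25. Integrate:
  int_0^t ((9*s - 10)^2/25) ds = t*(27*t^2 - 90*t + 100)/25.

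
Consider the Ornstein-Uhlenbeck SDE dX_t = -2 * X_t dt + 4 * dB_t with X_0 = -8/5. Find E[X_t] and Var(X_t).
E[X_t] = -8*exp(-2*t)/5; Var(X_t) = 4 - 4*exp(-4*t)

The OU SDE dX = -theta X dt + sigma dB admits the integrating factor exp(theta t): d(exp(theta t) X_t) = sigma exp(theta t) dB_t. Integrating from 0 to t:
  X_t = x_0 * exp(-theta t) + sigma * int_0^t exp(-theta (t-s)) dB_s.
The Itô integral has mean 0 and (by the Itô isometry) variance sigma^2 * int_0^t exp(-2 theta (t - s)) ds = sigma^2 * (1 - exp(-2 theta t)) / (2 theta).
With theta = 2, sigma = 4, x_0 = -8/5:
  E[X_t] = -8/5 * exp(-2 t) = -8*exp(-2*t)/5
  Var(X_t) = (4)^2 * (1 - exp(-2*2 t)) / (2 * 2) = 4 - 4*exp(-4*t).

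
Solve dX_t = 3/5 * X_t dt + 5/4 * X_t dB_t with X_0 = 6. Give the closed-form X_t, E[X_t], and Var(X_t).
X_t = 6 * exp((-29/160) t + (5/4) B_t); E[X_t] = 6*exp(3*t/5); Var(X_t) = 36*(exp(25*t/16) - 1)*exp(6*t/5)

For GBM dX = mu X dt + sigma X dB with X_0 = x_0, apply Itô to Y = log X: dY = (mu - sigma^2/2) dt + sigma dB, so Y_t = log(x_0) + (mu - sigma^2/2) t + sigma B_t and hence X_t = x_0 * exp((mu - sigma^2/2) t + sigma B_t).
With mu = 3/5, sigma = 5/4, x_0 = 6, this gives:
  X_t = 6 * exp((-29/160) * t + (5/4) * B_t).
Since sigma*B_t ~ Normal(0, sigma^2 t), E[exp(sigma*B_t)] = exp(sigma^2 t / 2); so E[X_t] = x_0 * exp((mu - sigma^2/2) t) * exp(sigma^2 t / 2) = x_0 * exp(mu t) = 6*exp(3*t/5).
Var(X_t) = E[X_t^2] - (E[X_t])^2 = x_0^2 * exp(2 mu t) * (exp(sigma^2 t) - 1) = 36*(exp(25*t/16) - 1)*exp(6*t/5).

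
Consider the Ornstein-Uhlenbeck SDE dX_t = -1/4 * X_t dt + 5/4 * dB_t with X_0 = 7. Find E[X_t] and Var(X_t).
E[X_t] = 7*exp(-t/4); Var(X_t) = 25/8 - 25*exp(-t/2)/8

The OU SDE dX = -theta X dt + sigma dB admits the integrating factor exp(theta t): d(exp(theta t) X_t) = sigma exp(theta t) dB_t. Integrating from 0 to t:
  X_t = x_0 * exp(-theta t) + sigma * int_0^t exp(-theta (t-s)) dB_s.
The Itô integral has mean 0 and (by the Itô isometry) variance sigma^2 * int_0^t exp(-2 theta (t - s)) ds = sigma^2 * (1 - exp(-2 theta t)) / (2 theta).
With theta = 1/4, sigma = 5/4, x_0 = 7:
  E[X_t] = 7 * exp(-1/4 t) = 7*exp(-t/4)
  Var(X_t) = (5/4)^2 * (1 - exp(-2*1/4 t)) / (2 * 1/4) = 25/8 - 25*exp(-t/2)/8.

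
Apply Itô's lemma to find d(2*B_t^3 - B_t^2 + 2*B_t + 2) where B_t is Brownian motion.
d(2*B_t^3 - B_t^2 + 2*B_t + 2) = (6*B_t - 1) dt + (6*B_t^2 - 2*B_t + 2) dB_t

Itô's formula for f(B_t) gives d f(B_t) = f'(B_t) dB_t + (1/2) f''(B_t) dt. Compute derivatives of f(x) = 2*x^3 - x^2 + 2*x + 2:
  f'(x)  = 6*x^2 - 2*x + 2
  f''(x) = 12*x - 2
Substitute x = B_t and multiply the f'' term by 1/2:
  drift     = (1/2) * (12*x - 2) evaluated at B_t = 6*B_t - 1
  diffusion = (6*x^2 - 2*x + 2) evaluated at B_t = 6*B_t^2 - 2*B_t + 2
Therefore d(2*B_t^3 - B_t^2 + 2*B_t + 2) = (6*B_t - 1) dt + (6*B_t^2 - 2*B_t + 2) dB_t.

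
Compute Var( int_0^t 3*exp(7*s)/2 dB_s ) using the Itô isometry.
Var = 9*exp(14*t)/56 - 9/56

The Itô integral of a deterministic integrand f(s) has mean 0 because each increment f(s) * (B_{s+ds} - B_s) has mean 0. By the Itô isometry:
  Var( int_0^t f(s) dB_s ) = E[ (int_0^t f(s) dB_s)^2 ] = int_0^t f(s)^2 ds.
Here f(s) = 3*exp(7*s)/2, so f(s)^2 = 9*exp(14*s)/4. Integrate:
  int_0^t (9*exp(14*s)/4) ds = 9*exp(14*t)/56 - 9/56.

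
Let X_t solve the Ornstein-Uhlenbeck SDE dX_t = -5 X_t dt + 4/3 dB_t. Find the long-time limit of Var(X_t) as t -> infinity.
lim Var(X_t) = 8/45

The OU SDE dX = -theta X dt + sigma dB admits the integrating factor exp(theta t): d(exp(theta t) X_t) = sigma exp(theta t) dB_t. Integrating from 0 to t gives X_t = x_0 * exp(-theta t) + sigma * int_0^t exp(-theta (t-s)) dB_s for any initial x_0. The Itô integral has variance (by the Itô isometry) sigma^2 * int_0^t exp(-2 theta (t - s)) ds = sigma^2 * (1 - exp(-2 theta t)) / (2 theta), independent of x_0.
With theta = 5, sigma = 4/3:
  Var(X_t) = (4/3)^2 * (1 - exp(-2*5 t)) / (2 * 5) = 8/45 - 8*exp(-10*t)/45.
As t -> infinity, exp(-2*5 t) -> 0, so the stationary variance is sigma^2 / (2 theta) = 8/45.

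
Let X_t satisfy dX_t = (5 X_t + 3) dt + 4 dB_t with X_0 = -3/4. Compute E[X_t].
E[X_t] = -3*exp(5*t)/20 - 3/5

Taking expectations and using E[dB_t] = 0, the mean m(t) = E[X_t] satisfies the ODE m'(t) = a m(t) + b with m(0) = x_0. With a = 5, b = 3, x_0 = -3/4, the solution is
  m(t) = x_0 * exp(a t) + (b/a) * (exp(a t) - 1)
       = (-3/4) * exp(5 t) + (3/5) * (exp(5 t) - 1)
       = -3*exp(5*t)/20 - 3/5.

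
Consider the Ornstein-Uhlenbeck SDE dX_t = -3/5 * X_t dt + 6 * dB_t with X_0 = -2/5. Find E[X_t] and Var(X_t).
E[X_t] = -2*exp(-3*t/5)/5; Var(X_t) = 30 - 30*exp(-6*t/5)

The OU SDE dX = -theta X dt + sigma dB admits the integrating factor exp(theta t): d(exp(theta t) X_t) = sigma exp(theta t) dB_t. Integrating from 0 to t:
  X_t = x_0 * exp(-theta t) + sigma * int_0^t exp(-theta (t-s)) dB_s.
The Itô integral has mean 0 and (by the Itô isometry) variance sigma^2 * int_0^t exp(-2 theta (t - s)) ds = sigma^2 * (1 - exp(-2 theta t)) / (2 theta).
With theta = 3/5, sigma = 6, x_0 = -2/5:
  E[X_t] = -2/5 * exp(-3/5 t) = -2*exp(-3*t/5)/5
  Var(X_t) = (6)^2 * (1 - exp(-2*3/5 t)) / (2 * 3/5) = 30 - 30*exp(-6*t/5).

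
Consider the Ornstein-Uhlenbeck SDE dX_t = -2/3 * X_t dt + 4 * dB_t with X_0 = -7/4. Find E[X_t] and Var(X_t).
E[X_t] = -7*exp(-2*t/3)/4; Var(X_t) = 12 - 12*exp(-4*t/3)

The OU SDE dX = -theta X dt + sigma dB admits the integrating factor exp(theta t): d(exp(theta t) X_t) = sigma exp(theta t) dB_t. Integrating from 0 to t:
  X_t = x_0 * exp(-theta t) + sigma * int_0^t exp(-theta (t-s)) dB_s.
The Itô integral has mean 0 and (by the Itô isometry) variance sigma^2 * int_0^t exp(-2 theta (t - s)) ds = sigma^2 * (1 - exp(-2 theta t)) / (2 theta).
With theta = 2/3, sigma = 4, x_0 = -7/4:
  E[X_t] = -7/4 * exp(-2/3 t) = -7*exp(-2*t/3)/4
  Var(X_t) = (4)^2 * (1 - exp(-2*2/3 t)) / (2 * 2/3) = 12 - 12*exp(-4*t/3).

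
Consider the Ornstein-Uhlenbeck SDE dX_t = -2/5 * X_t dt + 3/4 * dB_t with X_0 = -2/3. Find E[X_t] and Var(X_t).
E[X_t] = -2*exp(-2*t/5)/3; Var(X_t) = 45/64 - 45*exp(-4*t/5)/64

The OU SDE dX = -theta X dt + sigma dB admits the integrating factor exp(theta t): d(exp(theta t) X_t) = sigma exp(theta t) dB_t. Integrating from 0 to t:
  X_t = x_0 * exp(-theta t) + sigma * int_0^t exp(-theta (t-s)) dB_s.
The Itô integral has mean 0 and (by the Itô isometry) variance sigma^2 * int_0^t exp(-2 theta (t - s)) ds = sigma^2 * (1 - exp(-2 theta t)) / (2 theta).
With theta = 2/5, sigma = 3/4, x_0 = -2/3:
  E[X_t] = -2/3 * exp(-2/5 t) = -2*exp(-2*t/5)/3
  Var(X_t) = (3/4)^2 * (1 - exp(-2*2/5 t)) / (2 * 2/5) = 45/64 - 45*exp(-4*t/5)/64.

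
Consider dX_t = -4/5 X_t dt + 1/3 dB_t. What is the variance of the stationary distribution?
lim Var(X_t) = 5/72

The OU SDE dX = -theta X dt + sigma dB admits the integrating factor exp(theta t): d(exp(theta t) X_t) = sigma exp(theta t) dB_t. Integrating from 0 to t gives X_t = x_0 * exp(-theta t) + sigma * int_0^t exp(-theta (t-s)) dB_s for any initial x_0. The Itô integral has variance (by the Itô isometry) sigma^2 * int_0^t exp(-2 theta (t - s)) ds = sigma^2 * (1 - exp(-2 theta t)) / (2 theta), independent of x_0.
With theta = 4/5, sigma = 1/3:
  Var(X_t) = (1/3)^2 * (1 - exp(-2*4/5 t)) / (2 * 4/5) = 5/72 - 5*exp(-8*t/5)/72.
As t -> infinity, exp(-2*4/5 t) -> 0, so the stationary variance is sigma^2 / (2 theta) = 5/72.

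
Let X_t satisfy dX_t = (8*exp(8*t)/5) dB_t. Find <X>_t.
<X>_t = 4*exp(16*t)/25 - 4/25

For an Itô process dX_t = a(t) dt + b(t) dB_t, the quadratic variation is <X>_t = int_0^t b(s)^2 ds (the drift term does not contribute). Here b(s) = 8*exp(8*s)/5, so
  b(s)^2 = 64*exp(16*s)/25.
Integrating from 0 to t:
  <X>_t = int_0^t (64*exp(16*s)/25) ds = 4*exp(16*t)/25 - 4/25.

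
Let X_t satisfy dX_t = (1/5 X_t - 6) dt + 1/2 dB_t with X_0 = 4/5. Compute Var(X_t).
Var(X_t) = 5*exp(2*t/5)/8 - 5/8

The variance V(t) = Var(X_t) satisfies V'(t) = 2 a V(t) + c^2 with V(0) = 0 (drift coefficient is linear in X, diffusion is constant). With a = 1/5, c = 1/2, the solution is
  V(t) = (c^2 / (2 a)) * (exp(2 a t) - 1)
       = ((1/2)^2 / (2*(1/5))) * (exp((2/5) t) - 1)
       = 5*exp(2*t/5)/8 - 5/8.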